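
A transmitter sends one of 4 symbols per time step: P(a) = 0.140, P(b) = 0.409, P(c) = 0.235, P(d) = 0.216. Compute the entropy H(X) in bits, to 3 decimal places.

H = −Σ pᵢ log₂ pᵢ.
−0.140·log₂(0.140) = 0.3971
−0.409·log₂(0.409) = 0.5275
−0.235·log₂(0.235) = 0.4910
−0.216·log₂(0.216) = 0.4776
Sum ≈ 1.8932 → 1.893 bits.

1.893 bits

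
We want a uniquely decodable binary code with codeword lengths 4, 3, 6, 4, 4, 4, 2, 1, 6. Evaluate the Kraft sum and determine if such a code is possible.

With common denominator 2^6 = 64: Σ 2^(−ℓᵢ) = 4/64 + 8/64 + 1/64 + 4/64 + 4/64 + 4/64 + 16/64 + 32/64 + 1/64 = 74/64 = 1.15625.
Kraft's inequality requires Σ ≤ 1; here Σ = 1.15625 > 1, so no such prefix code exists.

1.15625; no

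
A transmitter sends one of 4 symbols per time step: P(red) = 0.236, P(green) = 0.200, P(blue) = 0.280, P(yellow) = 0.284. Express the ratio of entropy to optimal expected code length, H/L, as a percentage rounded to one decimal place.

Entropy H = −Σ p log₂ p ≈ 1.9860 bits.
Huffman merges: 1/5+59/250→109/250; 7/25+71/250→141/250; 109/250+141/250→1. L = 2 ≈ 2.0000.
Efficiency = H/L = 1.9860/2.0000 = 99.3%.

99.3%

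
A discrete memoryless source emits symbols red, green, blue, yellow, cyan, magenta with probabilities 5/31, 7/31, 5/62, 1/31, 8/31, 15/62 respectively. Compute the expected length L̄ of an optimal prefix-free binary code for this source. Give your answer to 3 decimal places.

2.387 bits/symbol

Repeatedly combine the two least-probable nodes; the expected code length is the sum of the merged weights.
merge 1/31 + 5/62 → 7/62
merge 7/62 + 5/31 → 17/62
merge 7/31 + 15/62 → 29/62
merge 8/31 + 17/62 → 33/62
merge 29/62 + 33/62 → 1
L = 7/62 + 17/62 + 29/62 + 33/62 + 1 = 74/31 ≈ 2.387 bits/symbol.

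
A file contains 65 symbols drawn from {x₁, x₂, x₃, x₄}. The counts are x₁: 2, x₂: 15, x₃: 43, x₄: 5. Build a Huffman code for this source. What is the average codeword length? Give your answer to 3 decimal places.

1.446 bits/symbol

Probabilities are the counts divided by 65.
Repeatedly combine the two least-probable nodes; the expected code length is the sum of the merged weights.
merge 2/65 + 1/13 → 7/65
merge 7/65 + 3/13 → 22/65
merge 22/65 + 43/65 → 1
L = 7/65 + 22/65 + 1 = 94/65 ≈ 1.446 bits/symbol.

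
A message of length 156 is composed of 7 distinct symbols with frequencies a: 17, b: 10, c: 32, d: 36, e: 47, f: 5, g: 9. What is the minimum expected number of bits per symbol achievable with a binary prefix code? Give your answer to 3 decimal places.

Probabilities are the counts divided by 156.
Repeatedly combine the two least-probable nodes; the expected code length is the sum of the merged weights.
merge 5/156 + 3/52 → 7/78
merge 5/78 + 7/78 → 2/13
merge 17/156 + 2/13 → 41/156
merge 8/39 + 3/13 → 17/39
merge 41/156 + 47/156 → 22/39
merge 17/39 + 22/39 → 1
L = 7/78 + 2/13 + 41/156 + 17/39 + 22/39 + 1 = 391/156 ≈ 2.506 bits/symbol.

2.506 bits/symbol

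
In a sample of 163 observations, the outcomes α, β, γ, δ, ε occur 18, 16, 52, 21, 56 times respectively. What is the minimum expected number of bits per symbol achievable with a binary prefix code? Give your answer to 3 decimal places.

2.202 bits/symbol

Probabilities are the counts divided by 163.
Repeatedly combine the two least-probable nodes; the expected code length is the sum of the merged weights.
merge 16/163 + 18/163 → 34/163
merge 21/163 + 34/163 → 55/163
merge 52/163 + 55/163 → 107/163
merge 56/163 + 107/163 → 1
L = 34/163 + 55/163 + 107/163 + 1 = 359/163 ≈ 2.202 bits/symbol.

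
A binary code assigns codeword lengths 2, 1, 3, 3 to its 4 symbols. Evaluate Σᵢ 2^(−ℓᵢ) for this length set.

With common denominator 2^3 = 8: Σ 2^(−ℓᵢ) = 2/8 + 4/8 + 1/8 + 1/8 = 8/8 = 1.

1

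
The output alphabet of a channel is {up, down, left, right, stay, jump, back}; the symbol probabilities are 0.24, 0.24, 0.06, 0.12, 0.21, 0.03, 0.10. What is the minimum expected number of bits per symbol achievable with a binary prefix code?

Repeatedly combine the two least-probable nodes; the expected code length is the sum of the merged weights.
merge 3/100 + 3/50 → 9/100
merge 9/100 + 1/10 → 19/100
merge 3/25 + 19/100 → 31/100
merge 21/100 + 6/25 → 9/20
merge 6/25 + 31/100 → 11/20
merge 9/20 + 11/20 → 1
L = 9/100 + 19/100 + 31/100 + 9/20 + 11/20 + 1 = 259/100 = 2.59 bits/symbol.

2.59 bits/symbol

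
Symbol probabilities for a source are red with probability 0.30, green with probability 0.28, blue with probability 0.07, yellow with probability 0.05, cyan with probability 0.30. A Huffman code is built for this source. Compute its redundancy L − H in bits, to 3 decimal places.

Entropy H = −Σ p log₂ p ≈ 2.0411 bits.
Huffman merges: 1/20+7/100→3/25; 3/25+7/25→2/5; 3/10+3/10→3/5; 2/5+3/5→1. L = 53/25 ≈ 2.1200.
L − H = 2.1200 − 2.0411 = 0.079 bits.

0.079 bits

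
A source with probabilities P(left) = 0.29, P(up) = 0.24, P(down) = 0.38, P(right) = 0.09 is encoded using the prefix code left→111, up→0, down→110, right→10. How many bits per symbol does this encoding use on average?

L̄ = Σ pᵢ·ℓᵢ = 0.29·3 + 0.24·1 + 0.38·3 + 0.09·2 = 2.43 bits/symbol.

2.43 bits/symbol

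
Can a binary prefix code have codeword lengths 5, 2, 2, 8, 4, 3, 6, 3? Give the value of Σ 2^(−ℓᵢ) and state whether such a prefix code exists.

0.86328125; yes

With common denominator 2^8 = 256: Σ 2^(−ℓᵢ) = 8/256 + 64/256 + 64/256 + 1/256 + 16/256 + 32/256 + 4/256 + 32/256 = 221/256 = 0.86328125.
Kraft's inequality requires Σ ≤ 1; here Σ = 0.86328125 ≤ 1, so such a prefix code exists.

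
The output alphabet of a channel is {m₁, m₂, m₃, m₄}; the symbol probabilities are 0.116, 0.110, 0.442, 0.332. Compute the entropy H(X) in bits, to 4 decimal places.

1.7595 bits

H = −Σ pᵢ log₂ pᵢ.
−0.116·log₂(0.116) = 0.3605
−0.110·log₂(0.110) = 0.3503
−0.442·log₂(0.442) = 0.5206
−0.332·log₂(0.332) = 0.5281
Sum ≈ 1.7595 → 1.7595 bits.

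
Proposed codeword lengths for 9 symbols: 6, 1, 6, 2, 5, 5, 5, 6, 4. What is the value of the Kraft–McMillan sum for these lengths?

0.953125

With common denominator 2^6 = 64: Σ 2^(−ℓᵢ) = 1/64 + 32/64 + 1/64 + 16/64 + 2/64 + 2/64 + 2/64 + 1/64 + 4/64 = 61/64 = 0.953125.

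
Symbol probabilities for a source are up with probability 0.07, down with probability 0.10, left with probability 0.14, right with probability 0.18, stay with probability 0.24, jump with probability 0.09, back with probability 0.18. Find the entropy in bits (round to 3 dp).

2.695 bits

H = −Σ pᵢ log₂ pᵢ.
−0.07·log₂(0.07) = 0.2686
−0.10·log₂(0.10) = 0.3322
−0.14·log₂(0.14) = 0.3971
−0.18·log₂(0.18) = 0.4453
−0.24·log₂(0.24) = 0.4941
−0.09·log₂(0.09) = 0.3127
−0.18·log₂(0.18) = 0.4453
Sum ≈ 2.6953 → 2.695 bits.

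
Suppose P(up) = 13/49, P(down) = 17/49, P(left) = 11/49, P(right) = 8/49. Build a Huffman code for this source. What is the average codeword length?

Repeatedly combine the two least-probable nodes; the expected code length is the sum of the merged weights.
merge 8/49 + 11/49 → 19/49
merge 13/49 + 17/49 → 30/49
merge 19/49 + 30/49 → 1
L = 19/49 + 30/49 + 1 = 2 bits/symbol.

2 bits/symbol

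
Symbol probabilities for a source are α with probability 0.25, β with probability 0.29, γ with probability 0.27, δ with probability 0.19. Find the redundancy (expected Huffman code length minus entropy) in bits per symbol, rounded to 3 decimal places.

Entropy H = −Σ p log₂ p ≈ 1.9832 bits.
Huffman merges: 19/100+1/4→11/25; 27/100+29/100→14/25; 11/25+14/25→1. L = 2 ≈ 2.0000.
L − H = 2.0000 − 1.9832 = 0.017 bits.

0.017 bits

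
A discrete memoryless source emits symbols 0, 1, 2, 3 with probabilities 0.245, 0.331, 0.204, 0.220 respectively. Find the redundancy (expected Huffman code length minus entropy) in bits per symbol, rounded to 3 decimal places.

0.026 bits

Entropy H = −Σ p log₂ p ≈ 1.9735 bits.
Huffman merges: 51/250+11/50→53/125; 49/200+331/1000→72/125; 53/125+72/125→1. L = 2 ≈ 2.0000.
L − H = 2.0000 − 1.9735 = 0.026 bits.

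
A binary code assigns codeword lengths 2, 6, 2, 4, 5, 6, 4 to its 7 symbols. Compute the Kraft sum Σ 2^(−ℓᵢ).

With common denominator 2^6 = 64: Σ 2^(−ℓᵢ) = 16/64 + 1/64 + 16/64 + 4/64 + 2/64 + 1/64 + 4/64 = 44/64 = 0.6875.

0.6875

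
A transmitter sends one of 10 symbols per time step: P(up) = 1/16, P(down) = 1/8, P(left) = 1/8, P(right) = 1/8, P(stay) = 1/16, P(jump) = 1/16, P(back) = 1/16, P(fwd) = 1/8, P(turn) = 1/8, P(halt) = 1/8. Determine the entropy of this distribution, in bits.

3.25 bits

Each probability is a power of 1/2, so log₂(1/p) is an integer.
H = Σ p·log₂(1/p) = 1/16·4 + 1/8·3 + 1/8·3 + 1/8·3 + 1/16·4 + 1/16·4 + 1/16·4 + 1/8·3 + 1/8·3 + 1/8·3 = 3.25 bits.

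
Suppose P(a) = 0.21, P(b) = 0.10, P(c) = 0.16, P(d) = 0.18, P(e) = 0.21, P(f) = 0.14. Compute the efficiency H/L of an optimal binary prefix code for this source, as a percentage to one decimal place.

Entropy H = −Σ p log₂ p ≈ 2.5433 bits.
Huffman merges: 1/10+7/50→6/25; 4/25+9/50→17/50; 21/100+21/100→21/50; 6/25+17/50→29/50; 21/50+29/50→1. L = 129/50 ≈ 2.5800.
Efficiency = H/L = 2.5433/2.5800 = 98.6%.

98.6%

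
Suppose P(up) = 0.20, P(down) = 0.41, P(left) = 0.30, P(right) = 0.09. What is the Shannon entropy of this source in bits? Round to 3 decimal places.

H = −Σ pᵢ log₂ pᵢ.
−0.20·log₂(0.20) = 0.4644
−0.41·log₂(0.41) = 0.5274
−0.30·log₂(0.30) = 0.5211
−0.09·log₂(0.09) = 0.3127
Sum ≈ 1.8255 → 1.826 bits.

1.826 bits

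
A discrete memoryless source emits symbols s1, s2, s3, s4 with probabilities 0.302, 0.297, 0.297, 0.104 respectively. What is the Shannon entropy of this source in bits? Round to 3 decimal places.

H = −Σ pᵢ log₂ pᵢ.
−0.302·log₂(0.302) = 0.5217
−0.297·log₂(0.297) = 0.5202
−0.297·log₂(0.297) = 0.5202
−0.104·log₂(0.104) = 0.3396
Sum ≈ 1.9016 → 1.902 bits.

1.902 bits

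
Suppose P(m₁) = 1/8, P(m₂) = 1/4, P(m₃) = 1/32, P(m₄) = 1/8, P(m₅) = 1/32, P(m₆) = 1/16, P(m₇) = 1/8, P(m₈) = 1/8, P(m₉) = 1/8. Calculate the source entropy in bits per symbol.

2.9375 bits

Each probability is a power of 1/2, so log₂(1/p) is an integer.
H = Σ p·log₂(1/p) = 1/8·3 + 1/4·2 + 1/32·5 + 1/8·3 + 1/32·5 + 1/16·4 + 1/8·3 + 1/8·3 + 1/8·3 = 2.9375 bits.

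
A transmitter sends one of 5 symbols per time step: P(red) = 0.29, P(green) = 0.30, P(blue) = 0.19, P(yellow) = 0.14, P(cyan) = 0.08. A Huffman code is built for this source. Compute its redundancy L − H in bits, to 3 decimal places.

0.037 bits

Entropy H = −Σ p log₂ p ≈ 2.1828 bits.
Huffman merges: 2/25+7/50→11/50; 19/100+11/50→41/100; 29/100+3/10→59/100; 41/100+59/100→1. L = 111/50 ≈ 2.2200.
L − H = 2.2200 − 2.1828 = 0.037 bits.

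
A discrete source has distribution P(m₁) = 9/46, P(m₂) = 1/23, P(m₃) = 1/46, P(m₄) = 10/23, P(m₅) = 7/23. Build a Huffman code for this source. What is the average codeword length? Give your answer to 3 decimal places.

Repeatedly combine the two least-probable nodes; the expected code length is the sum of the merged weights.
merge 1/46 + 1/23 → 3/46
merge 3/46 + 9/46 → 6/23
merge 6/23 + 7/23 → 13/23
merge 10/23 + 13/23 → 1
L = 3/46 + 6/23 + 13/23 + 1 = 87/46 ≈ 1.891 bits/symbol.

1.891 bits/symbol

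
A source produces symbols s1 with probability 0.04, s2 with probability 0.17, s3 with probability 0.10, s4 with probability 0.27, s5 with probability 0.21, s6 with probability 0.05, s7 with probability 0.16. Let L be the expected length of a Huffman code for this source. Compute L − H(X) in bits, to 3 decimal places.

Entropy H = −Σ p log₂ p ≈ 2.5745 bits.
Huffman merges: 1/25+1/20→9/100; 9/100+1/10→19/100; 4/25+17/100→33/100; 19/100+21/100→2/5; 27/100+33/100→3/5; 2/5+3/5→1. L = 261/100 ≈ 2.6100.
L − H = 2.6100 − 2.5745 = 0.036 bits.

0.036 bits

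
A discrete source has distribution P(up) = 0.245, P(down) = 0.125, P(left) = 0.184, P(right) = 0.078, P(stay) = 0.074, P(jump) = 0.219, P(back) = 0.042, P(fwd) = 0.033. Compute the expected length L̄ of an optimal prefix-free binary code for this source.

Repeatedly combine the two least-probable nodes; the expected code length is the sum of the merged weights.
merge 33/1000 + 21/500 → 3/40
merge 37/500 + 3/40 → 149/1000
merge 39/500 + 1/8 → 203/1000
merge 149/1000 + 23/125 → 333/1000
merge 203/1000 + 219/1000 → 211/500
merge 49/200 + 333/1000 → 289/500
merge 211/500 + 289/500 → 1
L = 3/40 + 149/1000 + 203/1000 + 333/1000 + 211/500 + 289/500 + 1 = 69/25 = 2.76 bits/symbol.

2.76 bits/symbol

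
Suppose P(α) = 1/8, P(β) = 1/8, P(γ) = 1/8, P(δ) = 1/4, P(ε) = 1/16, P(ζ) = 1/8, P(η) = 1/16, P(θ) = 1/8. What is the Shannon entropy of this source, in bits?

Each probability is a power of 1/2, so log₂(1/p) is an integer.
H = Σ p·log₂(1/p) = 1/8·3 + 1/8·3 + 1/8·3 + 1/4·2 + 1/16·4 + 1/8·3 + 1/16·4 + 1/8·3 = 2.875 bits.

2.875 bits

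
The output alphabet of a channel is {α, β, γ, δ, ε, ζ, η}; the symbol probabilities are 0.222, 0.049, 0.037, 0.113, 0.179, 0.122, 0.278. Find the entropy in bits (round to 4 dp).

2.5547 bits

H = −Σ pᵢ log₂ pᵢ.
−0.222·log₂(0.222) = 0.4820
−0.049·log₂(0.049) = 0.2132
−0.037·log₂(0.037) = 0.1760
−0.113·log₂(0.113) = 0.3555
−0.179·log₂(0.179) = 0.4443
−0.122·log₂(0.122) = 0.3703
−0.278·log₂(0.278) = 0.5134
Sum ≈ 2.5547 → 2.5547 bits.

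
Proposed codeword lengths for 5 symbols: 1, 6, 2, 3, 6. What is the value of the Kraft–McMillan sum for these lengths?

With common denominator 2^6 = 64: Σ 2^(−ℓᵢ) = 32/64 + 1/64 + 16/64 + 8/64 + 1/64 = 58/64 = 0.90625.

0.90625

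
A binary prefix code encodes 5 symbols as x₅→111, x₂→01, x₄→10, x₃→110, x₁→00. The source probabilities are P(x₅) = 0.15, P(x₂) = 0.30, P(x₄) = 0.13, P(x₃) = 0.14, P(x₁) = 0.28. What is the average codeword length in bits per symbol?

L̄ = Σ pᵢ·ℓᵢ = 0.15·3 + 0.30·2 + 0.13·2 + 0.14·3 + 0.28·2 = 2.29 bits/symbol.

2.29 bits/symbol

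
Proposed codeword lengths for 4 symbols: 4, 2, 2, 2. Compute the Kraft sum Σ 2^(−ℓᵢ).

With common denominator 2^4 = 16: Σ 2^(−ℓᵢ) = 1/16 + 4/16 + 4/16 + 4/16 = 13/16 = 0.8125.

0.8125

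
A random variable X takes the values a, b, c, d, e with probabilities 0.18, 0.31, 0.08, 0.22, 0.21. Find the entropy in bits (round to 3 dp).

2.214 bits

H = −Σ pᵢ log₂ pᵢ.
−0.18·log₂(0.18) = 0.4453
−0.31·log₂(0.31) = 0.5238
−0.08·log₂(0.08) = 0.2915
−0.22·log₂(0.22) = 0.4806
−0.21·log₂(0.21) = 0.4728
Sum ≈ 2.2140 → 2.214 bits.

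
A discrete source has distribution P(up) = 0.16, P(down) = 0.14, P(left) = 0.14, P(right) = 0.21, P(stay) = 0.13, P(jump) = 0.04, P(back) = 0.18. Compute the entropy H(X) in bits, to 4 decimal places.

H = −Σ pᵢ log₂ pᵢ.
−0.16·log₂(0.16) = 0.4230
−0.14·log₂(0.14) = 0.3971
−0.14·log₂(0.14) = 0.3971
−0.21·log₂(0.21) = 0.4728
−0.13·log₂(0.13) = 0.3826
−0.04·log₂(0.04) = 0.1858
−0.18·log₂(0.18) = 0.4453
Sum ≈ 2.7038 → 2.7038 bits.

2.7038 bits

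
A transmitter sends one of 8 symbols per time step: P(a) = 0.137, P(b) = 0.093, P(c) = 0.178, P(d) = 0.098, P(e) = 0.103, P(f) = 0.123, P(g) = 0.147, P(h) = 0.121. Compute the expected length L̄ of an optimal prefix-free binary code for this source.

Repeatedly combine the two least-probable nodes; the expected code length is the sum of the merged weights.
merge 93/1000 + 49/500 → 191/1000
merge 103/1000 + 121/1000 → 28/125
merge 123/1000 + 137/1000 → 13/50
merge 147/1000 + 89/500 → 13/40
merge 191/1000 + 28/125 → 83/200
merge 13/50 + 13/40 → 117/200
merge 83/200 + 117/200 → 1
L = 191/1000 + 28/125 + 13/50 + 13/40 + 83/200 + 117/200 + 1 = 3 bits/symbol.

3 bits/symbol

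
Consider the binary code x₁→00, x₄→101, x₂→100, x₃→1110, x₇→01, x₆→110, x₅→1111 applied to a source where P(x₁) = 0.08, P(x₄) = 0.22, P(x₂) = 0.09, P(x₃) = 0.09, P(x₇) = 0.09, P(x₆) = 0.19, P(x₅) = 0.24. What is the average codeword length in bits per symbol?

3.16 bits/symbol

L̄ = Σ pᵢ·ℓᵢ = 0.08·2 + 0.22·3 + 0.09·3 + 0.09·4 + 0.09·2 + 0.19·3 + 0.24·4 = 3.16 bits/symbol.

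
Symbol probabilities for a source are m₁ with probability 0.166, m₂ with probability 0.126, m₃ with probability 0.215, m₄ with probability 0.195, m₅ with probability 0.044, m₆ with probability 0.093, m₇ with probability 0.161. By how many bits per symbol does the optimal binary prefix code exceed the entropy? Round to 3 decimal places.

Entropy H = −Σ p log₂ p ≈ 2.6845 bits.
Huffman merges: 11/250+93/1000→137/1000; 63/500+137/1000→263/1000; 161/1000+83/500→327/1000; 39/200+43/200→41/100; 263/1000+327/1000→59/100; 41/100+59/100→1. L = 2727/1000 ≈ 2.7270.
L − H = 2.7270 − 2.6845 = 0.043 bits.

0.043 bits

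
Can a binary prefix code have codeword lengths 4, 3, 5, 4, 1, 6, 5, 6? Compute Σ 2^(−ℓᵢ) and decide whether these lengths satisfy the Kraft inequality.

With common denominator 2^6 = 64: Σ 2^(−ℓᵢ) = 4/64 + 8/64 + 2/64 + 4/64 + 32/64 + 1/64 + 2/64 + 1/64 = 54/64 = 0.84375.
Kraft's inequality requires Σ ≤ 1; here Σ = 0.84375 ≤ 1, so such a prefix code exists.

0.84375; yes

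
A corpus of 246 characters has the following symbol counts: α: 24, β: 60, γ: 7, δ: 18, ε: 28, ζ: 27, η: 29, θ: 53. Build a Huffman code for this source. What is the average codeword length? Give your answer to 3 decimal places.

2.841 bits/symbol

Probabilities are the counts divided by 246.
Repeatedly combine the two least-probable nodes; the expected code length is the sum of the merged weights.
merge 7/246 + 3/41 → 25/246
merge 4/41 + 25/246 → 49/246
merge 9/82 + 14/123 → 55/246
merge 29/246 + 49/246 → 13/41
merge 53/246 + 55/246 → 18/41
merge 10/41 + 13/41 → 23/41
merge 18/41 + 23/41 → 1
L = 25/246 + 49/246 + 55/246 + 13/41 + 18/41 + 23/41 + 1 = 233/82 ≈ 2.841 bits/symbol.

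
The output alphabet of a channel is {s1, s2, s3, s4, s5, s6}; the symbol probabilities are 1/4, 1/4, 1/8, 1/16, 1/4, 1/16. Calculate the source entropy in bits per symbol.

Each probability is a power of 1/2, so log₂(1/p) is an integer.
H = Σ p·log₂(1/p) = 1/4·2 + 1/4·2 + 1/8·3 + 1/16·4 + 1/4·2 + 1/16·4 = 2.375 bits.

2.375 bits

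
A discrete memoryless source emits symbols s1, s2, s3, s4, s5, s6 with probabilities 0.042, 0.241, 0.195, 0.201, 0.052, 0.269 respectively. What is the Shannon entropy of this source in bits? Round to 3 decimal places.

H = −Σ pᵢ log₂ pᵢ.
−0.042·log₂(0.042) = 0.1921
−0.241·log₂(0.241) = 0.4947
−0.195·log₂(0.195) = 0.4599
−0.201·log₂(0.201) = 0.4653
−0.052·log₂(0.052) = 0.2218
−0.269·log₂(0.269) = 0.5096
Sum ≈ 2.3434 → 2.343 bits.

2.343 bits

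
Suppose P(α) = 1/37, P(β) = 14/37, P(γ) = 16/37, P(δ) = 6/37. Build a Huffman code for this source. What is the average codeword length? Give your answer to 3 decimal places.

Repeatedly combine the two least-probable nodes; the expected code length is the sum of the merged weights.
merge 1/37 + 6/37 → 7/37
merge 7/37 + 14/37 → 21/37
merge 16/37 + 21/37 → 1
L = 7/37 + 21/37 + 1 = 65/37 ≈ 1.757 bits/symbol.

1.757 bits/symbol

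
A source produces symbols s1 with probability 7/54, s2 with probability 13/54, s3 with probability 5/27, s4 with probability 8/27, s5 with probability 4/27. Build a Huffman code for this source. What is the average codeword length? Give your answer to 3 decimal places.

Repeatedly combine the two least-probable nodes; the expected code length is the sum of the merged weights.
merge 7/54 + 4/27 → 5/18
merge 5/27 + 13/54 → 23/54
merge 5/18 + 8/27 → 31/54
merge 23/54 + 31/54 → 1
L = 5/18 + 23/54 + 31/54 + 1 = 41/18 ≈ 2.278 bits/symbol.

2.278 bits/symbol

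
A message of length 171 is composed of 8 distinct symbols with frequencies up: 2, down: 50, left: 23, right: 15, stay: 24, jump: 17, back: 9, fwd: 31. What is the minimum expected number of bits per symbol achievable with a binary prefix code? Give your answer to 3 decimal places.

2.743 bits/symbol

Probabilities are the counts divided by 171.
Repeatedly combine the two least-probable nodes; the expected code length is the sum of the merged weights.
merge 2/171 + 1/19 → 11/171
merge 11/171 + 5/57 → 26/171
merge 17/171 + 23/171 → 40/171
merge 8/57 + 26/171 → 50/171
merge 31/171 + 40/171 → 71/171
merge 50/171 + 50/171 → 100/171
merge 71/171 + 100/171 → 1
L = 11/171 + 26/171 + 40/171 + 50/171 + 71/171 + 100/171 + 1 = 469/171 ≈ 2.743 bits/symbol.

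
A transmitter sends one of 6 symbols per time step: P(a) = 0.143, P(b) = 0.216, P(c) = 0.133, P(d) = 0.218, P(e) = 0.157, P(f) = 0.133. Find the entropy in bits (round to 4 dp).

2.5514 bits

H = −Σ pᵢ log₂ pᵢ.
−0.143·log₂(0.143) = 0.4012
−0.216·log₂(0.216) = 0.4776
−0.133·log₂(0.133) = 0.3871
−0.218·log₂(0.218) = 0.4791
−0.157·log₂(0.157) = 0.4194
−0.133·log₂(0.133) = 0.3871
Sum ≈ 2.5514 → 2.5514 bits.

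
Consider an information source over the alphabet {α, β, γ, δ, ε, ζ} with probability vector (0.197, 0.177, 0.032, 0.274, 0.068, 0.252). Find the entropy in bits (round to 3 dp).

H = −Σ pᵢ log₂ pᵢ.
−0.197·log₂(0.197) = 0.4617
−0.177·log₂(0.177) = 0.4422
−0.032·log₂(0.032) = 0.1589
−0.274·log₂(0.274) = 0.5118
−0.068·log₂(0.068) = 0.2637
−0.252·log₂(0.252) = 0.5011
Sum ≈ 2.3394 → 2.339 bits.

2.339 bits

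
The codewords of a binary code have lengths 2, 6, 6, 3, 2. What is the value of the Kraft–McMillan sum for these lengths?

With common denominator 2^6 = 64: Σ 2^(−ℓᵢ) = 16/64 + 1/64 + 1/64 + 8/64 + 16/64 = 42/64 = 0.65625.

0.65625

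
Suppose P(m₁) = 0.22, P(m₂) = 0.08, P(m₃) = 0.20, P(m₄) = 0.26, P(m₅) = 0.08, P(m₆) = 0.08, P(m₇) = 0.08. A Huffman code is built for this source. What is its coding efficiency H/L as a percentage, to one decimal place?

99.1%

Entropy H = −Σ p log₂ p ≈ 2.6163 bits.
Huffman merges: 2/25+2/25→4/25; 2/25+2/25→4/25; 4/25+4/25→8/25; 1/5+11/50→21/50; 13/50+8/25→29/50; 21/50+29/50→1. L = 66/25 ≈ 2.6400.
Efficiency = H/L = 2.6163/2.6400 = 99.1%.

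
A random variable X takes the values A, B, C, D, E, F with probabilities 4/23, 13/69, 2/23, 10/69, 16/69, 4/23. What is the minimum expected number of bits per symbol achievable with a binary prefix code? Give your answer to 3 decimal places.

2.580 bits/symbol

Repeatedly combine the two least-probable nodes; the expected code length is the sum of the merged weights.
merge 2/23 + 10/69 → 16/69
merge 4/23 + 4/23 → 8/23
merge 13/69 + 16/69 → 29/69
merge 16/69 + 8/23 → 40/69
merge 29/69 + 40/69 → 1
L = 16/69 + 8/23 + 29/69 + 40/69 + 1 = 178/69 ≈ 2.580 bits/symbol.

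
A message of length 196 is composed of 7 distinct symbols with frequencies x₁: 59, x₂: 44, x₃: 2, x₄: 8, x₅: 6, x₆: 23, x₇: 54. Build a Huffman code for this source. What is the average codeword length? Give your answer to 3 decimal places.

Probabilities are the counts divided by 196.
Repeatedly combine the two least-probable nodes; the expected code length is the sum of the merged weights.
merge 1/98 + 3/98 → 2/49
merge 2/49 + 2/49 → 4/49
merge 4/49 + 23/196 → 39/196
merge 39/196 + 11/49 → 83/196
merge 27/98 + 59/196 → 113/196
merge 83/196 + 113/196 → 1
L = 2/49 + 4/49 + 39/196 + 83/196 + 113/196 + 1 = 65/28 ≈ 2.321 bits/symbol.

2.321 bits/symbol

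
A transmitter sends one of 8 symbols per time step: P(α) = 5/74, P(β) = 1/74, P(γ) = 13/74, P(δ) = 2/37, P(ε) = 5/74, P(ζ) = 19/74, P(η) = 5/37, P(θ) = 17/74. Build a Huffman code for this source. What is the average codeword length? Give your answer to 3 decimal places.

2.716 bits/symbol

Repeatedly combine the two least-probable nodes; the expected code length is the sum of the merged weights.
merge 1/74 + 2/37 → 5/74
merge 5/74 + 5/74 → 5/37
merge 5/74 + 5/37 → 15/74
merge 5/37 + 13/74 → 23/74
merge 15/74 + 17/74 → 16/37
merge 19/74 + 23/74 → 21/37
merge 16/37 + 21/37 → 1
L = 5/74 + 5/37 + 15/74 + 23/74 + 16/37 + 21/37 + 1 = 201/74 ≈ 2.716 bits/symbol.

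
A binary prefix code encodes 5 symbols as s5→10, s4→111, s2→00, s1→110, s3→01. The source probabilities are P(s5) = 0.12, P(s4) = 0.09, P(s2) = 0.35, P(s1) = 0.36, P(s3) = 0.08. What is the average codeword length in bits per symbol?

2.45 bits/symbol

L̄ = Σ pᵢ·ℓᵢ = 0.12·2 + 0.09·3 + 0.35·2 + 0.36·3 + 0.08·2 = 2.45 bits/symbol.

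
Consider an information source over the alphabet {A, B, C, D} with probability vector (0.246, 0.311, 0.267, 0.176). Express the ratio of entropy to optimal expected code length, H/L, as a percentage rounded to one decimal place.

98.6%

Entropy H = −Σ p log₂ p ≈ 1.9715 bits.
Huffman merges: 22/125+123/500→211/500; 267/1000+311/1000→289/500; 211/500+289/500→1. L = 2 ≈ 2.0000.
Efficiency = H/L = 1.9715/2.0000 = 98.6%.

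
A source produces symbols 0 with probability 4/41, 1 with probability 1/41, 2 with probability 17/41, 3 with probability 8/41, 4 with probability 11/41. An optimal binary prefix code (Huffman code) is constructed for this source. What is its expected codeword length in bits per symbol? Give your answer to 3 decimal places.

Repeatedly combine the two least-probable nodes; the expected code length is the sum of the merged weights.
merge 1/41 + 4/41 → 5/41
merge 5/41 + 8/41 → 13/41
merge 11/41 + 13/41 → 24/41
merge 17/41 + 24/41 → 1
L = 5/41 + 13/41 + 24/41 + 1 = 83/41 ≈ 2.024 bits/symbol.

2.024 bits/symbol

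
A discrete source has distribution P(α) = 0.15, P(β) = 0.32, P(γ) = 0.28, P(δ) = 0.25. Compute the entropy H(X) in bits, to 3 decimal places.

H = −Σ pᵢ log₂ pᵢ.
−0.15·log₂(0.15) = 0.4105
−0.32·log₂(0.32) = 0.5260
−0.28·log₂(0.28) = 0.5142
−0.25·log₂(0.25) = 0.5000
Sum ≈ 1.9508 → 1.951 bits.

1.951 bits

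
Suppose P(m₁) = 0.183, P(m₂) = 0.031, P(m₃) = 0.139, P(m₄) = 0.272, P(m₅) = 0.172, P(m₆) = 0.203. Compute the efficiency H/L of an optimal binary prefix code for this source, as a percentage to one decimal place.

Entropy H = −Σ p log₂ p ≈ 2.4141 bits.
Huffman merges: 31/1000+139/1000→17/100; 17/100+43/250→171/500; 183/1000+203/1000→193/500; 34/125+171/500→307/500; 193/500+307/500→1. L = 314/125 ≈ 2.5120.
Efficiency = H/L = 2.4141/2.5120 = 96.1%.

96.1%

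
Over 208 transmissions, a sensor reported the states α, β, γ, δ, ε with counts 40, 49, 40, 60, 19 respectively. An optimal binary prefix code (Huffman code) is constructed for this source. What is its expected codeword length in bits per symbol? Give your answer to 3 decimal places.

2.284 bits/symbol

Probabilities are the counts divided by 208.
Repeatedly combine the two least-probable nodes; the expected code length is the sum of the merged weights.
merge 19/208 + 5/26 → 59/208
merge 5/26 + 49/208 → 89/208
merge 59/208 + 15/52 → 119/208
merge 89/208 + 119/208 → 1
L = 59/208 + 89/208 + 119/208 + 1 = 475/208 ≈ 2.284 bits/symbol.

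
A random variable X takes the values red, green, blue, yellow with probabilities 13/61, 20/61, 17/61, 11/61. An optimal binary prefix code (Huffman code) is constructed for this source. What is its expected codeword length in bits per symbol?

2 bits/symbol

Repeatedly combine the two least-probable nodes; the expected code length is the sum of the merged weights.
merge 11/61 + 13/61 → 24/61
merge 17/61 + 20/61 → 37/61
merge 24/61 + 37/61 → 1
L = 24/61 + 37/61 + 1 = 2 bits/symbol.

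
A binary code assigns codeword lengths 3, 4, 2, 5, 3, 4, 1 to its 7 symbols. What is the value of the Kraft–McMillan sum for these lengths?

1.15625

With common denominator 2^5 = 32: Σ 2^(−ℓᵢ) = 4/32 + 2/32 + 8/32 + 1/32 + 4/32 + 2/32 + 16/32 = 37/32 = 1.15625.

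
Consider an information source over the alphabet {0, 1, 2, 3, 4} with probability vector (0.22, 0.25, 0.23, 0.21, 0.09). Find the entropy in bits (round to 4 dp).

2.2537 bits

H = −Σ pᵢ log₂ pᵢ.
−0.22·log₂(0.22) = 0.4806
−0.25·log₂(0.25) = 0.5000
−0.23·log₂(0.23) = 0.4877
−0.21·log₂(0.21) = 0.4728
−0.09·log₂(0.09) = 0.3127
Sum ≈ 2.2537 → 2.2537 bits.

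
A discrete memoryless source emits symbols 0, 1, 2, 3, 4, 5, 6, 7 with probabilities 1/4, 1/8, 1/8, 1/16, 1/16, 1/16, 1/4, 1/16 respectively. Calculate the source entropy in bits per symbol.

2.75 bits

Each probability is a power of 1/2, so log₂(1/p) is an integer.
H = Σ p·log₂(1/p) = 1/4·2 + 1/8·3 + 1/8·3 + 1/16·4 + 1/16·4 + 1/16·4 + 1/4·2 + 1/16·4 = 2.75 bits.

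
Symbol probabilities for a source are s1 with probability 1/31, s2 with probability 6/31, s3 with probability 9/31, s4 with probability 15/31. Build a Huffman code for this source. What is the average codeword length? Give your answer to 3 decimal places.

Repeatedly combine the two least-probable nodes; the expected code length is the sum of the merged weights.
merge 1/31 + 6/31 → 7/31
merge 7/31 + 9/31 → 16/31
merge 15/31 + 16/31 → 1
L = 7/31 + 16/31 + 1 = 54/31 ≈ 1.742 bits/symbol.

1.742 bits/symbol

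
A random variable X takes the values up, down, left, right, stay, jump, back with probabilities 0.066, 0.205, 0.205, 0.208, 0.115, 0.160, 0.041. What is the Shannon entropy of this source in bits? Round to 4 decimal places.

2.6382 bits

H = −Σ pᵢ log₂ pᵢ.
−0.066·log₂(0.066) = 0.2588
−0.205·log₂(0.205) = 0.4687
−0.205·log₂(0.205) = 0.4687
−0.208·log₂(0.208) = 0.4712
−0.115·log₂(0.115) = 0.3588
−0.160·log₂(0.160) = 0.4230
−0.041·log₂(0.041) = 0.1889
Sum ≈ 2.6382 → 2.6382 bits.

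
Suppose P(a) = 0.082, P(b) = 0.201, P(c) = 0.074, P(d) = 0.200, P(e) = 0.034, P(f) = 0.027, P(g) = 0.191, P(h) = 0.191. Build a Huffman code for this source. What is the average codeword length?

2.795 bits/symbol

Repeatedly combine the two least-probable nodes; the expected code length is the sum of the merged weights.
merge 27/1000 + 17/500 → 61/1000
merge 61/1000 + 37/500 → 27/200
merge 41/500 + 27/200 → 217/1000
merge 191/1000 + 191/1000 → 191/500
merge 1/5 + 201/1000 → 401/1000
merge 217/1000 + 191/500 → 599/1000
merge 401/1000 + 599/1000 → 1
L = 61/1000 + 27/200 + 217/1000 + 191/500 + 401/1000 + 599/1000 + 1 = 559/200 = 2.795 bits/symbol.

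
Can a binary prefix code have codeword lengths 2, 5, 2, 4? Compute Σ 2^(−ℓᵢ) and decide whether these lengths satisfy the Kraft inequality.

0.59375; yes

With common denominator 2^5 = 32: Σ 2^(−ℓᵢ) = 8/32 + 1/32 + 8/32 + 2/32 = 19/32 = 0.59375.
Kraft's inequality requires Σ ≤ 1; here Σ = 0.59375 ≤ 1, so such a prefix code exists.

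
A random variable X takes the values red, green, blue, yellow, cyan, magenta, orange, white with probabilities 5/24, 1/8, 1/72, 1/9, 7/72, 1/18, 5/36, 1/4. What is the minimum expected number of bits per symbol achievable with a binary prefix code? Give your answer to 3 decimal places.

2.778 bits/symbol

Repeatedly combine the two least-probable nodes; the expected code length is the sum of the merged weights.
merge 1/72 + 1/18 → 5/72
merge 5/72 + 7/72 → 1/6
merge 1/9 + 1/8 → 17/72
merge 5/36 + 1/6 → 11/36
merge 5/24 + 17/72 → 4/9
merge 1/4 + 11/36 → 5/9
merge 4/9 + 5/9 → 1
L = 5/72 + 1/6 + 17/72 + 11/36 + 4/9 + 5/9 + 1 = 25/9 ≈ 2.778 bits/symbol.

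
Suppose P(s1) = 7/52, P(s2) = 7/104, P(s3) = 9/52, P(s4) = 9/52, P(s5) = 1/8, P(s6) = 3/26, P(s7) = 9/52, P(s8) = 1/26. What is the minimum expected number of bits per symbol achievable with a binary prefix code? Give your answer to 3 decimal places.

2.933 bits/symbol

Repeatedly combine the two least-probable nodes; the expected code length is the sum of the merged weights.
merge 1/26 + 7/104 → 11/104
merge 11/104 + 3/26 → 23/104
merge 1/8 + 7/52 → 27/104
merge 9/52 + 9/52 → 9/26
merge 9/52 + 23/104 → 41/104
merge 27/104 + 9/26 → 63/104
merge 41/104 + 63/104 → 1
L = 11/104 + 23/104 + 27/104 + 9/26 + 41/104 + 63/104 + 1 = 305/104 ≈ 2.933 bits/symbol.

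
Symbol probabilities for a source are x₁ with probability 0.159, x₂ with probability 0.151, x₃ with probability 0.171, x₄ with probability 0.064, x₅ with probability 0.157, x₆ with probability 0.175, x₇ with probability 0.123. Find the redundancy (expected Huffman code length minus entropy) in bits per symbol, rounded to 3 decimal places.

Entropy H = −Σ p log₂ p ≈ 2.7544 bits.
Huffman merges: 8/125+123/1000→187/1000; 151/1000+157/1000→77/250; 159/1000+171/1000→33/100; 7/40+187/1000→181/500; 77/250+33/100→319/500; 181/500+319/500→1. L = 113/40 ≈ 2.8250.
L − H = 2.8250 − 2.7544 = 0.071 bits.

0.071 bits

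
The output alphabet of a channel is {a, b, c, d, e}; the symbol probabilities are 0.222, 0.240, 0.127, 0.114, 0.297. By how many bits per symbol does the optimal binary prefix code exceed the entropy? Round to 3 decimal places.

Entropy H = −Σ p log₂ p ≈ 2.2316 bits.
Huffman merges: 57/500+127/1000→241/1000; 111/500+6/25→231/500; 241/1000+297/1000→269/500; 231/500+269/500→1. L = 2241/1000 ≈ 2.2410.
L − H = 2.2410 − 2.2316 = 0.009 bits.

0.009 bits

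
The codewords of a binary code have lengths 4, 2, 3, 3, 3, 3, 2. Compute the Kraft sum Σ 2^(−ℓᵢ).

With common denominator 2^4 = 16: Σ 2^(−ℓᵢ) = 1/16 + 4/16 + 2/16 + 2/16 + 2/16 + 2/16 + 4/16 = 17/16 = 1.0625.

1.0625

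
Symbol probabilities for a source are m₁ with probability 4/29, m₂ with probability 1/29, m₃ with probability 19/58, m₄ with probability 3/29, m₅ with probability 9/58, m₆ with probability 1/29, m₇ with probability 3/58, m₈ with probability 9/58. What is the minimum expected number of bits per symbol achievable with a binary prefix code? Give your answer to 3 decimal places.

Repeatedly combine the two least-probable nodes; the expected code length is the sum of the merged weights.
merge 1/29 + 1/29 → 2/29
merge 3/58 + 2/29 → 7/58
merge 3/29 + 7/58 → 13/58
merge 4/29 + 9/58 → 17/58
merge 9/58 + 13/58 → 11/29
merge 17/58 + 19/58 → 18/29
merge 11/29 + 18/29 → 1
L = 2/29 + 7/58 + 13/58 + 17/58 + 11/29 + 18/29 + 1 = 157/58 ≈ 2.707 bits/symbol.

2.707 bits/symbol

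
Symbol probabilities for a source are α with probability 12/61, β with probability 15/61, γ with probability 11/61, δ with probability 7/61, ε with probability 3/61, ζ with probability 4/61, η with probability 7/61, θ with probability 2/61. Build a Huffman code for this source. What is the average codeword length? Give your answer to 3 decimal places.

2.787 bits/symbol

Repeatedly combine the two least-probable nodes; the expected code length is the sum of the merged weights.
merge 2/61 + 3/61 → 5/61
merge 4/61 + 5/61 → 9/61
merge 7/61 + 7/61 → 14/61
merge 9/61 + 11/61 → 20/61
merge 12/61 + 14/61 → 26/61
merge 15/61 + 20/61 → 35/61
merge 26/61 + 35/61 → 1
L = 5/61 + 9/61 + 14/61 + 20/61 + 26/61 + 35/61 + 1 = 170/61 ≈ 2.787 bits/symbol.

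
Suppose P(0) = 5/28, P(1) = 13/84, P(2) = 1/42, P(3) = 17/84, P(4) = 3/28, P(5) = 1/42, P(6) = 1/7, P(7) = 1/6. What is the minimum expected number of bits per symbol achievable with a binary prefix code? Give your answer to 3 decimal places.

2.821 bits/symbol

Repeatedly combine the two least-probable nodes; the expected code length is the sum of the merged weights.
merge 1/42 + 1/42 → 1/21
merge 1/21 + 3/28 → 13/84
merge 1/7 + 13/84 → 25/84
merge 13/84 + 1/6 → 9/28
merge 5/28 + 17/84 → 8/21
merge 25/84 + 9/28 → 13/21
merge 8/21 + 13/21 → 1
L = 1/21 + 13/84 + 25/84 + 9/28 + 8/21 + 13/21 + 1 = 79/28 ≈ 2.821 bits/symbol.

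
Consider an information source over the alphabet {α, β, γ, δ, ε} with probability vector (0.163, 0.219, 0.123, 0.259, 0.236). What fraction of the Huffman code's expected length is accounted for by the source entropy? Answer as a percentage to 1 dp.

Entropy H = −Σ p log₂ p ≈ 2.2747 bits.
Huffman merges: 123/1000+163/1000→143/500; 219/1000+59/250→91/200; 259/1000+143/500→109/200; 91/200+109/200→1. L = 1143/500 ≈ 2.2860.
Efficiency = H/L = 2.2747/2.2860 = 99.5%.

99.5%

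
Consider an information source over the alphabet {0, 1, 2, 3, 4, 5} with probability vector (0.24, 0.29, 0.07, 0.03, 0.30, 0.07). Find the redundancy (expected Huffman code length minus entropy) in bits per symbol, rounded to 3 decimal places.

0.048 bits

Entropy H = −Σ p log₂ p ≈ 2.2220 bits.
Huffman merges: 3/100+7/100→1/10; 7/100+1/10→17/100; 17/100+6/25→41/100; 29/100+3/10→59/100; 41/100+59/100→1. L = 227/100 ≈ 2.2700.
L − H = 2.2700 − 2.2220 = 0.048 bits.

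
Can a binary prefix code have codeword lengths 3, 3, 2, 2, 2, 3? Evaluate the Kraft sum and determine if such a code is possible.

With common denominator 2^3 = 8: Σ 2^(−ℓᵢ) = 1/8 + 1/8 + 2/8 + 2/8 + 2/8 + 1/8 = 9/8 = 1.125.
Kraft's inequality requires Σ ≤ 1; here Σ = 1.125 > 1, so no such prefix code exists.

1.125; no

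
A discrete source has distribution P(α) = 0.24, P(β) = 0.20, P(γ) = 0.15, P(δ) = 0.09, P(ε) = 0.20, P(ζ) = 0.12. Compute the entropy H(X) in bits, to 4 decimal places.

H = −Σ pᵢ log₂ pᵢ.
−0.24·log₂(0.24) = 0.4941
−0.20·log₂(0.20) = 0.4644
−0.15·log₂(0.15) = 0.4105
−0.09·log₂(0.09) = 0.3127
−0.20·log₂(0.20) = 0.4644
−0.12·log₂(0.12) = 0.3671
Sum ≈ 2.5132 → 2.5132 bits.

2.5132 bits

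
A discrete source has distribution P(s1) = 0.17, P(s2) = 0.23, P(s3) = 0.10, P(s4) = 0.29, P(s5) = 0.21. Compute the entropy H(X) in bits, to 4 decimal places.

H = −Σ pᵢ log₂ pᵢ.
−0.17·log₂(0.17) = 0.4346
−0.23·log₂(0.23) = 0.4877
−0.10·log₂(0.10) = 0.3322
−0.29·log₂(0.29) = 0.5179
−0.21·log₂(0.21) = 0.4728
Sum ≈ 2.2452 → 2.2452 bits.

2.2452 bits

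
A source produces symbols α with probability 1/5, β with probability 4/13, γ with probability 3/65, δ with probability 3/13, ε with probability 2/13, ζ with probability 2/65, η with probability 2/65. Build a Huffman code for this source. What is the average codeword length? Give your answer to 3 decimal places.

2.431 bits/symbol

Repeatedly combine the two least-probable nodes; the expected code length is the sum of the merged weights.
merge 2/65 + 2/65 → 4/65
merge 3/65 + 4/65 → 7/65
merge 7/65 + 2/13 → 17/65
merge 1/5 + 3/13 → 28/65
merge 17/65 + 4/13 → 37/65
merge 28/65 + 37/65 → 1
L = 4/65 + 7/65 + 17/65 + 28/65 + 37/65 + 1 = 158/65 ≈ 2.431 bits/symbol.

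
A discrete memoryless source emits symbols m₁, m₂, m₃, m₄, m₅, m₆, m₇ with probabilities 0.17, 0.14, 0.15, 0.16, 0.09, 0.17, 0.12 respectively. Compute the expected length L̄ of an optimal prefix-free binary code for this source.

2.83 bits/symbol

Repeatedly combine the two least-probable nodes; the expected code length is the sum of the merged weights.
merge 9/100 + 3/25 → 21/100
merge 7/50 + 3/20 → 29/100
merge 4/25 + 17/100 → 33/100
merge 17/100 + 21/100 → 19/50
merge 29/100 + 33/100 → 31/50
merge 19/50 + 31/50 → 1
L = 21/100 + 29/100 + 33/100 + 19/50 + 31/50 + 1 = 283/100 = 2.83 bits/symbol.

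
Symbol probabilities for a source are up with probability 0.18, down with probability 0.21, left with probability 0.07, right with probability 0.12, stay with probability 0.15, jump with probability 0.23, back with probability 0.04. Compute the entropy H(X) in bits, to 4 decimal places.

H = −Σ pᵢ log₂ pᵢ.
−0.18·log₂(0.18) = 0.4453
−0.21·log₂(0.21) = 0.4728
−0.07·log₂(0.07) = 0.2686
−0.12·log₂(0.12) = 0.3671
−0.15·log₂(0.15) = 0.4105
−0.23·log₂(0.23) = 0.4877
−0.04·log₂(0.04) = 0.1858
Sum ≈ 2.6377 → 2.6377 bits.

2.6377 bits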